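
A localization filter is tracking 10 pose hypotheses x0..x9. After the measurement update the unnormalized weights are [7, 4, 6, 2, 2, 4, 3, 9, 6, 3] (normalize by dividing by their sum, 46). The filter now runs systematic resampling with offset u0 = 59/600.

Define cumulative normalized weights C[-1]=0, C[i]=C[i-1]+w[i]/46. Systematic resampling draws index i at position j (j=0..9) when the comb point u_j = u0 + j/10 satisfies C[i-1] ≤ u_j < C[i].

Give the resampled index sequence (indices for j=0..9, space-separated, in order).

0 1 2 3 5 6 7 7 8 9

C = [7/46, 11/46, 17/46, 19/46, 21/46, 25/46, 14/23, 37/46, 43/46, 1]
j=0: u_0=59/600 ∈ [0, 7/46) → index 0
j=1: u_1=119/600 ∈ [7/46, 11/46) → index 1
j=2: u_2=179/600 ∈ [11/46, 17/46) → index 2
j=3: u_3=239/600 ∈ [17/46, 19/46) → index 3
j=4: u_4=299/600 ∈ [21/46, 25/46) → index 5
j=5: u_5=359/600 ∈ [25/46, 14/23) → index 6
j=6: u_6=419/600 ∈ [14/23, 37/46) → index 7
j=7: u_7=479/600 ∈ [14/23, 37/46) → index 7
j=8: u_8=539/600 ∈ [37/46, 43/46) → index 8
j=9: u_9=599/600 ∈ [43/46, 1) → index 9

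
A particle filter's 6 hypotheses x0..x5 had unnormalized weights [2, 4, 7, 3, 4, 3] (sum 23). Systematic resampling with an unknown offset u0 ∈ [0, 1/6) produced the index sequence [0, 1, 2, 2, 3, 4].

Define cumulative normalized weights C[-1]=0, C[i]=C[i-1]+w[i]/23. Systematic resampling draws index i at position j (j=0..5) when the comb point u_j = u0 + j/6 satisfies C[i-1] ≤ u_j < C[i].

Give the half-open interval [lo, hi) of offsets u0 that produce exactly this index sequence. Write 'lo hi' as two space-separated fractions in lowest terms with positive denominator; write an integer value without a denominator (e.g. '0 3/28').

C = [2/23, 6/23, 13/23, 16/23, 20/23, 1]
j=0 picked index 0: u0 ∈ [0, 2/23)
j=1 picked index 1: u0 ∈ [-11/138, 13/138)
j=2 picked index 2: u0 ∈ [-5/69, 16/69)
j=3 picked index 2: u0 ∈ [-11/46, 3/46)
j=4 picked index 3: u0 ∈ [-7/69, 2/69)
j=5 picked index 4: u0 ∈ [-19/138, 5/138)
intersection: [0, 2/69)

0 2/69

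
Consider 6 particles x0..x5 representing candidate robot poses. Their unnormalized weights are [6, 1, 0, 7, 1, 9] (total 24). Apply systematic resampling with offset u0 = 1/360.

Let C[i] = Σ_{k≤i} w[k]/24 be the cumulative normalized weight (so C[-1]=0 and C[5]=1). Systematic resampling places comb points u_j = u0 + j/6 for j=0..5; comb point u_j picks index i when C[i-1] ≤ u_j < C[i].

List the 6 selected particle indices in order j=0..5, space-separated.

0 0 3 3 5 5

C = [1/4, 7/24, 7/24, 7/12, 5/8, 1]
j=0: u_0=1/360 ∈ [0, 1/4) → index 0
j=1: u_1=61/360 ∈ [0, 1/4) → index 0
j=2: u_2=121/360 ∈ [7/24, 7/12) → index 3
j=3: u_3=181/360 ∈ [7/24, 7/12) → index 3
j=4: u_4=241/360 ∈ [5/8, 1) → index 5
j=5: u_5=301/360 ∈ [5/8, 1) → index 5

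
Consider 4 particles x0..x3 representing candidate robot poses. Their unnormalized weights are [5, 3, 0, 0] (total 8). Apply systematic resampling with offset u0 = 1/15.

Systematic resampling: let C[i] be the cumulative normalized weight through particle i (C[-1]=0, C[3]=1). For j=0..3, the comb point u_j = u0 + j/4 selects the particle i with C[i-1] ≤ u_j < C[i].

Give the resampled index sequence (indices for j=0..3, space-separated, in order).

0 0 0 1

C = [5/8, 1, 1, 1]
j=0: u_0=1/15 ∈ [0, 5/8) → index 0
j=1: u_1=19/60 ∈ [0, 5/8) → index 0
j=2: u_2=17/30 ∈ [0, 5/8) → index 0
j=3: u_3=49/60 ∈ [5/8, 1) → index 1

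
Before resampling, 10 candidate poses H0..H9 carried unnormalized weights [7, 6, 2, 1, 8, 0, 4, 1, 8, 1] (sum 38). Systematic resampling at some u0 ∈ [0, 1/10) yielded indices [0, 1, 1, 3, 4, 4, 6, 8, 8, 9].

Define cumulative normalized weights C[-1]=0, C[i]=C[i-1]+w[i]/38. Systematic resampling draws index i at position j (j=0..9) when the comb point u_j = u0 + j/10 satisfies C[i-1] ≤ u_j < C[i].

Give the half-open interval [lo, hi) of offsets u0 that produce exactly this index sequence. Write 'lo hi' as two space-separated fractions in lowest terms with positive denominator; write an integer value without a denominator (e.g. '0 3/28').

9/95 1/10

C = [7/38, 13/38, 15/38, 8/19, 12/19, 12/19, 14/19, 29/38, 37/38, 1]
j=0 picked index 0: u0 ∈ [0, 7/38)
j=1 picked index 1: u0 ∈ [8/95, 23/95)
j=2 picked index 1: u0 ∈ [-3/190, 27/190)
j=3 picked index 3: u0 ∈ [9/95, 23/190)
j=4 picked index 4: u0 ∈ [2/95, 22/95)
j=5 picked index 4: u0 ∈ [-3/38, 5/38)
j=6 picked index 6: u0 ∈ [3/95, 13/95)
j=7 picked index 8: u0 ∈ [6/95, 26/95)
j=8 picked index 8: u0 ∈ [-7/190, 33/190)
j=9 picked index 9: u0 ∈ [7/95, 1/10)
intersection: [9/95, 1/10)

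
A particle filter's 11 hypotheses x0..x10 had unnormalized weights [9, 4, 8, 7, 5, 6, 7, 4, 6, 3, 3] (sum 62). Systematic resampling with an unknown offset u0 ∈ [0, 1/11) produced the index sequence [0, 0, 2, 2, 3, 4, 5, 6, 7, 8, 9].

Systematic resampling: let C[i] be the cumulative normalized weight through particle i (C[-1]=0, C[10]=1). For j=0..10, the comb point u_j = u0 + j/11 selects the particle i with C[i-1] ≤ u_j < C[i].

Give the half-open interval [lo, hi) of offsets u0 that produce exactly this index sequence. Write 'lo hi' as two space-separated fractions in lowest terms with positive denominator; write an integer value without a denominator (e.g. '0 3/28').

19/682 29/682

C = [9/62, 13/62, 21/62, 14/31, 33/62, 39/62, 23/31, 25/31, 28/31, 59/62, 1]
j=0 picked index 0: u0 ∈ [0, 9/62)
j=1 picked index 0: u0 ∈ [-1/11, 37/682)
j=2 picked index 2: u0 ∈ [19/682, 107/682)
j=3 picked index 2: u0 ∈ [-43/682, 45/682)
j=4 picked index 3: u0 ∈ [-17/682, 30/341)
j=5 picked index 4: u0 ∈ [-1/341, 53/682)
j=6 picked index 5: u0 ∈ [-9/682, 57/682)
j=7 picked index 6: u0 ∈ [-5/682, 36/341)
j=8 picked index 7: u0 ∈ [5/341, 27/341)
j=9 picked index 8: u0 ∈ [-4/341, 29/341)
j=10 picked index 9: u0 ∈ [-2/341, 29/682)
intersection: [19/682, 29/682)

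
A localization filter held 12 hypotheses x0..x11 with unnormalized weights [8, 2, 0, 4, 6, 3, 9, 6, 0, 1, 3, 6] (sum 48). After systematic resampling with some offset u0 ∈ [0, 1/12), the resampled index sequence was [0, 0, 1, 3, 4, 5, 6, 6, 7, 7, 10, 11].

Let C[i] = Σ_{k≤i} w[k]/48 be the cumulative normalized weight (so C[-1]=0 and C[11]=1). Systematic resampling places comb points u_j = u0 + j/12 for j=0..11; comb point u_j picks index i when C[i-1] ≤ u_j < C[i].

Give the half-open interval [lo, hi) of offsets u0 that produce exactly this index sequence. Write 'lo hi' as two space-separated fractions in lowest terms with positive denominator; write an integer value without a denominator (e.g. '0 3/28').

0 1/24

C = [1/6, 5/24, 5/24, 7/24, 5/12, 23/48, 2/3, 19/24, 19/24, 13/16, 7/8, 1]
j=0 picked index 0: u0 ∈ [0, 1/6)
j=1 picked index 0: u0 ∈ [-1/12, 1/12)
j=2 picked index 1: u0 ∈ [0, 1/24)
j=3 picked index 3: u0 ∈ [-1/24, 1/24)
j=4 picked index 4: u0 ∈ [-1/24, 1/12)
j=5 picked index 5: u0 ∈ [0, 1/16)
j=6 picked index 6: u0 ∈ [-1/48, 1/6)
j=7 picked index 6: u0 ∈ [-5/48, 1/12)
j=8 picked index 7: u0 ∈ [0, 1/8)
j=9 picked index 7: u0 ∈ [-1/12, 1/24)
j=10 picked index 10: u0 ∈ [-1/48, 1/24)
j=11 picked index 11: u0 ∈ [-1/24, 1/12)
intersection: [0, 1/24)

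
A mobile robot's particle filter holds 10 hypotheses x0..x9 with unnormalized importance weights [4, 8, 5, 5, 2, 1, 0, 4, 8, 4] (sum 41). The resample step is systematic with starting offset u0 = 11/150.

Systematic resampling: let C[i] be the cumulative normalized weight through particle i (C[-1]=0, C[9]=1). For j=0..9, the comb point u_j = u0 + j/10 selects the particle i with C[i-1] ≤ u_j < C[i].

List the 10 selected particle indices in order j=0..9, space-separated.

C = [4/41, 12/41, 17/41, 22/41, 24/41, 25/41, 25/41, 29/41, 37/41, 1]
j=0: u_0=11/150 ∈ [0, 4/41) → index 0
j=1: u_1=13/75 ∈ [4/41, 12/41) → index 1
j=2: u_2=41/150 ∈ [4/41, 12/41) → index 1
j=3: u_3=28/75 ∈ [12/41, 17/41) → index 2
j=4: u_4=71/150 ∈ [17/41, 22/41) → index 3
j=5: u_5=43/75 ∈ [22/41, 24/41) → index 4
j=6: u_6=101/150 ∈ [25/41, 29/41) → index 7
j=7: u_7=58/75 ∈ [29/41, 37/41) → index 8
j=8: u_8=131/150 ∈ [29/41, 37/41) → index 8
j=9: u_9=73/75 ∈ [37/41, 1) → index 9

0 1 1 2 3 4 7 8 8 9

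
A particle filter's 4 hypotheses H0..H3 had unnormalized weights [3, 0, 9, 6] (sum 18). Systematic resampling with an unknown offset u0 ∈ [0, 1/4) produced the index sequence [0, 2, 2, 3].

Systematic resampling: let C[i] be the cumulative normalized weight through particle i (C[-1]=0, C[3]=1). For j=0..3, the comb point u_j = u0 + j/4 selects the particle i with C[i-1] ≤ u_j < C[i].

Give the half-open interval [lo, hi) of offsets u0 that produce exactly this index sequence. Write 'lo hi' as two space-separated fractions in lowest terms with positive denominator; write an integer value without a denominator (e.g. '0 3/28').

0 1/6

C = [1/6, 1/6, 2/3, 1]
j=0 picked index 0: u0 ∈ [0, 1/6)
j=1 picked index 2: u0 ∈ [-1/12, 5/12)
j=2 picked index 2: u0 ∈ [-1/3, 1/6)
j=3 picked index 3: u0 ∈ [-1/12, 1/4)
intersection: [0, 1/6)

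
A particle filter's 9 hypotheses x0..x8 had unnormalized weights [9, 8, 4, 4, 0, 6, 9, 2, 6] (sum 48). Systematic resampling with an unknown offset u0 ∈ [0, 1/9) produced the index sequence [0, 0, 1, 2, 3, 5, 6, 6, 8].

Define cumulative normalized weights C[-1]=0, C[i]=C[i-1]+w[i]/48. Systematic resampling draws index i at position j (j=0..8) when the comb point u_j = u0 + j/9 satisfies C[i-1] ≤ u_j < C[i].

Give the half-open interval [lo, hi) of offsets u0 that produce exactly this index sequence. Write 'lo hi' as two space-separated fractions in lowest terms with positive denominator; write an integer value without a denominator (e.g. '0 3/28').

1/48 1/18

C = [3/16, 17/48, 7/16, 25/48, 25/48, 31/48, 5/6, 7/8, 1]
j=0 picked index 0: u0 ∈ [0, 3/16)
j=1 picked index 0: u0 ∈ [-1/9, 11/144)
j=2 picked index 1: u0 ∈ [-5/144, 19/144)
j=3 picked index 2: u0 ∈ [1/48, 5/48)
j=4 picked index 3: u0 ∈ [-1/144, 11/144)
j=5 picked index 5: u0 ∈ [-5/144, 13/144)
j=6 picked index 6: u0 ∈ [-1/48, 1/6)
j=7 picked index 6: u0 ∈ [-19/144, 1/18)
j=8 picked index 8: u0 ∈ [-1/72, 1/9)
intersection: [1/48, 1/18)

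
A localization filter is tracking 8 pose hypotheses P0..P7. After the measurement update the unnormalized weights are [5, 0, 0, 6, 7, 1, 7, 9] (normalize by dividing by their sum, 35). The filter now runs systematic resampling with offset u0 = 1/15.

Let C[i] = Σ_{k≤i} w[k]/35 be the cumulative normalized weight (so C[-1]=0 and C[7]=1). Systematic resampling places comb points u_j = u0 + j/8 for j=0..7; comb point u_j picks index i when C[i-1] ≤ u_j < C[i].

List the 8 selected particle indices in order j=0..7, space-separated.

C = [1/7, 1/7, 1/7, 11/35, 18/35, 19/35, 26/35, 1]
j=0: u_0=1/15 ∈ [0, 1/7) → index 0
j=1: u_1=23/120 ∈ [1/7, 11/35) → index 3
j=2: u_2=19/60 ∈ [11/35, 18/35) → index 4
j=3: u_3=53/120 ∈ [11/35, 18/35) → index 4
j=4: u_4=17/30 ∈ [19/35, 26/35) → index 6
j=5: u_5=83/120 ∈ [19/35, 26/35) → index 6
j=6: u_6=49/60 ∈ [26/35, 1) → index 7
j=7: u_7=113/120 ∈ [26/35, 1) → index 7

0 3 4 4 6 6 7 7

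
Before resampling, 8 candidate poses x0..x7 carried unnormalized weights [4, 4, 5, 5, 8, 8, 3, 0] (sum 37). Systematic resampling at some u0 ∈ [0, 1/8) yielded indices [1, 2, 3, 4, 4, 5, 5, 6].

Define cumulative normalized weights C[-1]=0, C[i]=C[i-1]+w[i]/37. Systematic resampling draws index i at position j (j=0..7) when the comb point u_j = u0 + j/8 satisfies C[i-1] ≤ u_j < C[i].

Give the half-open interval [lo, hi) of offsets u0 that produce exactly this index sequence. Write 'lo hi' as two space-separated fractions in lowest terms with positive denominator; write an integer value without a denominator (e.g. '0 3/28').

C = [4/37, 8/37, 13/37, 18/37, 26/37, 34/37, 1, 1]
j=0 picked index 1: u0 ∈ [4/37, 8/37)
j=1 picked index 2: u0 ∈ [27/296, 67/296)
j=2 picked index 3: u0 ∈ [15/148, 35/148)
j=3 picked index 4: u0 ∈ [33/296, 97/296)
j=4 picked index 4: u0 ∈ [-1/74, 15/74)
j=5 picked index 5: u0 ∈ [23/296, 87/296)
j=6 picked index 5: u0 ∈ [-7/148, 25/148)
j=7 picked index 6: u0 ∈ [13/296, 1/8)
intersection: [33/296, 1/8)

33/296 1/8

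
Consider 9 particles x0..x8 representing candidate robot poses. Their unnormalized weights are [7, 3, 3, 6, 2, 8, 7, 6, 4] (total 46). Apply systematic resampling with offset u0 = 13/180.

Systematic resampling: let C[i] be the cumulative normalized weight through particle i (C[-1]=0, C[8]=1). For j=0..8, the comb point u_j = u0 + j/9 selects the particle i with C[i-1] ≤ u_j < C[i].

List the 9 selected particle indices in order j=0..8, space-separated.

C = [7/46, 5/23, 13/46, 19/46, 21/46, 29/46, 18/23, 21/23, 1]
j=0: u_0=13/180 ∈ [0, 7/46) → index 0
j=1: u_1=11/60 ∈ [7/46, 5/23) → index 1
j=2: u_2=53/180 ∈ [13/46, 19/46) → index 3
j=3: u_3=73/180 ∈ [13/46, 19/46) → index 3
j=4: u_4=31/60 ∈ [21/46, 29/46) → index 5
j=5: u_5=113/180 ∈ [21/46, 29/46) → index 5
j=6: u_6=133/180 ∈ [29/46, 18/23) → index 6
j=7: u_7=17/20 ∈ [18/23, 21/23) → index 7
j=8: u_8=173/180 ∈ [21/23, 1) → index 8

0 1 3 3 5 5 6 7 8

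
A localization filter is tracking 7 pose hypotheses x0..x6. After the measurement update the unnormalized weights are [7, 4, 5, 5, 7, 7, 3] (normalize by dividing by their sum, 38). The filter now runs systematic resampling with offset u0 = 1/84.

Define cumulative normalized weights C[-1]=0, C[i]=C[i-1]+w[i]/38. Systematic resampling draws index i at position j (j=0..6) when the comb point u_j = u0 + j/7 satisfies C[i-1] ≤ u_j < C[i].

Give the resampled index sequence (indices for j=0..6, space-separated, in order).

0 0 2 3 4 4 5

C = [7/38, 11/38, 8/19, 21/38, 14/19, 35/38, 1]
j=0: u_0=1/84 ∈ [0, 7/38) → index 0
j=1: u_1=13/84 ∈ [0, 7/38) → index 0
j=2: u_2=25/84 ∈ [11/38, 8/19) → index 2
j=3: u_3=37/84 ∈ [8/19, 21/38) → index 3
j=4: u_4=7/12 ∈ [21/38, 14/19) → index 4
j=5: u_5=61/84 ∈ [21/38, 14/19) → index 4
j=6: u_6=73/84 ∈ [14/19, 35/38) → index 5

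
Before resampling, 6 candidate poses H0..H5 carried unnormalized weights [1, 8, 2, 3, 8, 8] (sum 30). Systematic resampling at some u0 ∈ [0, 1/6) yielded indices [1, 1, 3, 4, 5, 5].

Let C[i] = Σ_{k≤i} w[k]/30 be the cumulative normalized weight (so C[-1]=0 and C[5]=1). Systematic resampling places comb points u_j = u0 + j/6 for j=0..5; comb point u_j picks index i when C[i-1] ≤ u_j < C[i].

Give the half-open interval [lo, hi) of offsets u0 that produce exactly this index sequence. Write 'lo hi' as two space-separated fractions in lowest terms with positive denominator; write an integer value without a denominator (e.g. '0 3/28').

C = [1/30, 3/10, 11/30, 7/15, 11/15, 1]
j=0 picked index 1: u0 ∈ [1/30, 3/10)
j=1 picked index 1: u0 ∈ [-2/15, 2/15)
j=2 picked index 3: u0 ∈ [1/30, 2/15)
j=3 picked index 4: u0 ∈ [-1/30, 7/30)
j=4 picked index 5: u0 ∈ [1/15, 1/3)
j=5 picked index 5: u0 ∈ [-1/10, 1/6)
intersection: [1/15, 2/15)

1/15 2/15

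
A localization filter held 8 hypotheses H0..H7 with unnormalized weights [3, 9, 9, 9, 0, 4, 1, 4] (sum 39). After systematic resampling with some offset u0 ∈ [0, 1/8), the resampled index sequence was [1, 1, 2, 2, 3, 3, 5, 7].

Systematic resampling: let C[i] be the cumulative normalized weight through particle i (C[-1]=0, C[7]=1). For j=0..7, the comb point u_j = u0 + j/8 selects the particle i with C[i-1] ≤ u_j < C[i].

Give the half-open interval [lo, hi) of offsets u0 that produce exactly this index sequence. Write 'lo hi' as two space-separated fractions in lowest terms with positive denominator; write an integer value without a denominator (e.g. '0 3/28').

C = [1/13, 4/13, 7/13, 10/13, 10/13, 34/39, 35/39, 1]
j=0 picked index 1: u0 ∈ [1/13, 4/13)
j=1 picked index 1: u0 ∈ [-5/104, 19/104)
j=2 picked index 2: u0 ∈ [3/52, 15/52)
j=3 picked index 2: u0 ∈ [-7/104, 17/104)
j=4 picked index 3: u0 ∈ [1/26, 7/26)
j=5 picked index 3: u0 ∈ [-9/104, 15/104)
j=6 picked index 5: u0 ∈ [1/52, 19/156)
j=7 picked index 7: u0 ∈ [7/312, 1/8)
intersection: [1/13, 19/156)

1/13 19/156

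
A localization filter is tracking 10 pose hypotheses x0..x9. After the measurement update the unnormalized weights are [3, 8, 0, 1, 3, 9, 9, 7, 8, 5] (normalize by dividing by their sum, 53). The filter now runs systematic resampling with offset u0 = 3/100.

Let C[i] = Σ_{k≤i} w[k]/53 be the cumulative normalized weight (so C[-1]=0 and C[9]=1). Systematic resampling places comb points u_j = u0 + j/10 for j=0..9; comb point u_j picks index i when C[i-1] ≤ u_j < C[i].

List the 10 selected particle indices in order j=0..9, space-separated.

0 1 4 5 5 6 7 7 8 9

C = [3/53, 11/53, 11/53, 12/53, 15/53, 24/53, 33/53, 40/53, 48/53, 1]
j=0: u_0=3/100 ∈ [0, 3/53) → index 0
j=1: u_1=13/100 ∈ [3/53, 11/53) → index 1
j=2: u_2=23/100 ∈ [12/53, 15/53) → index 4
j=3: u_3=33/100 ∈ [15/53, 24/53) → index 5
j=4: u_4=43/100 ∈ [15/53, 24/53) → index 5
j=5: u_5=53/100 ∈ [24/53, 33/53) → index 6
j=6: u_6=63/100 ∈ [33/53, 40/53) → index 7
j=7: u_7=73/100 ∈ [33/53, 40/53) → index 7
j=8: u_8=83/100 ∈ [40/53, 48/53) → index 8
j=9: u_9=93/100 ∈ [48/53, 1) → index 9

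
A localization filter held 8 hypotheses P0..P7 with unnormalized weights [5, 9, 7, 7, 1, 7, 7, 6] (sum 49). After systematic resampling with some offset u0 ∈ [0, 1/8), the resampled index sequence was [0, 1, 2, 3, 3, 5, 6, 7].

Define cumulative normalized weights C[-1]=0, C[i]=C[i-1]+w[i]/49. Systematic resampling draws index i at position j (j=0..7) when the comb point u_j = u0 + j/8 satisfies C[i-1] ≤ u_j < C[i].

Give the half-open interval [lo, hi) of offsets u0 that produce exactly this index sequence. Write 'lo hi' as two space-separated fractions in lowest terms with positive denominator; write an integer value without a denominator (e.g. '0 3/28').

3/56 1/14

C = [5/49, 2/7, 3/7, 4/7, 29/49, 36/49, 43/49, 1]
j=0 picked index 0: u0 ∈ [0, 5/49)
j=1 picked index 1: u0 ∈ [-9/392, 9/56)
j=2 picked index 2: u0 ∈ [1/28, 5/28)
j=3 picked index 3: u0 ∈ [3/56, 11/56)
j=4 picked index 3: u0 ∈ [-1/14, 1/14)
j=5 picked index 5: u0 ∈ [-13/392, 43/392)
j=6 picked index 6: u0 ∈ [-3/196, 25/196)
j=7 picked index 7: u0 ∈ [1/392, 1/8)
intersection: [3/56, 1/14)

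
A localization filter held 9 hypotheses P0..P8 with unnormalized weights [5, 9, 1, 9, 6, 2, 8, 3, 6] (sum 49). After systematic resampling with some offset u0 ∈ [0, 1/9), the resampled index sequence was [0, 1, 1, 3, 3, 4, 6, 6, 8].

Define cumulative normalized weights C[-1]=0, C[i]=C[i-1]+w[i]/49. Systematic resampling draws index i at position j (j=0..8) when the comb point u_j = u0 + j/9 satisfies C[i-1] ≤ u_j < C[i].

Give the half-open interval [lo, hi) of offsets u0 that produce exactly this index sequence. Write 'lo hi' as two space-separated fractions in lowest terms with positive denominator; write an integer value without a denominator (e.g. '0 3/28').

C = [5/49, 2/7, 15/49, 24/49, 30/49, 32/49, 40/49, 43/49, 1]
j=0 picked index 0: u0 ∈ [0, 5/49)
j=1 picked index 1: u0 ∈ [-4/441, 11/63)
j=2 picked index 1: u0 ∈ [-53/441, 4/63)
j=3 picked index 3: u0 ∈ [-4/147, 23/147)
j=4 picked index 3: u0 ∈ [-61/441, 20/441)
j=5 picked index 4: u0 ∈ [-29/441, 25/441)
j=6 picked index 6: u0 ∈ [-2/147, 22/147)
j=7 picked index 6: u0 ∈ [-55/441, 17/441)
j=8 picked index 8: u0 ∈ [-5/441, 1/9)
intersection: [0, 17/441)

0 17/441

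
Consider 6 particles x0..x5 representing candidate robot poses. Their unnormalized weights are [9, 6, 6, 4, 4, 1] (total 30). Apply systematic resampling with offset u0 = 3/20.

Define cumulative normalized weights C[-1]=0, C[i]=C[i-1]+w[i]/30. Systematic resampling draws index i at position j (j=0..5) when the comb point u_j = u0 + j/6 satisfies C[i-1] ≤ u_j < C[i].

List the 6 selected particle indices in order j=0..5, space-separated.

C = [3/10, 1/2, 7/10, 5/6, 29/30, 1]
j=0: u_0=3/20 ∈ [0, 3/10) → index 0
j=1: u_1=19/60 ∈ [3/10, 1/2) → index 1
j=2: u_2=29/60 ∈ [3/10, 1/2) → index 1
j=3: u_3=13/20 ∈ [1/2, 7/10) → index 2
j=4: u_4=49/60 ∈ [7/10, 5/6) → index 3
j=5: u_5=59/60 ∈ [29/30, 1) → index 5

0 1 1 2 3 5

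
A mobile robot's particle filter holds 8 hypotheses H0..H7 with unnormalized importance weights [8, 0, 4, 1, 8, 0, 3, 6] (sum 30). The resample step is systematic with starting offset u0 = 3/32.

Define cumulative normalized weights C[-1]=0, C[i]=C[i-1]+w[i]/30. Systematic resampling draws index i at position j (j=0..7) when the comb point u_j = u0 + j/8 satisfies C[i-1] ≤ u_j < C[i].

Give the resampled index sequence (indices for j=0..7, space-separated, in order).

0 0 2 4 4 6 7 7

C = [4/15, 4/15, 2/5, 13/30, 7/10, 7/10, 4/5, 1]
j=0: u_0=3/32 ∈ [0, 4/15) → index 0
j=1: u_1=7/32 ∈ [0, 4/15) → index 0
j=2: u_2=11/32 ∈ [4/15, 2/5) → index 2
j=3: u_3=15/32 ∈ [13/30, 7/10) → index 4
j=4: u_4=19/32 ∈ [13/30, 7/10) → index 4
j=5: u_5=23/32 ∈ [7/10, 4/5) → index 6
j=6: u_6=27/32 ∈ [4/5, 1) → index 7
j=7: u_7=31/32 ∈ [4/5, 1) → index 7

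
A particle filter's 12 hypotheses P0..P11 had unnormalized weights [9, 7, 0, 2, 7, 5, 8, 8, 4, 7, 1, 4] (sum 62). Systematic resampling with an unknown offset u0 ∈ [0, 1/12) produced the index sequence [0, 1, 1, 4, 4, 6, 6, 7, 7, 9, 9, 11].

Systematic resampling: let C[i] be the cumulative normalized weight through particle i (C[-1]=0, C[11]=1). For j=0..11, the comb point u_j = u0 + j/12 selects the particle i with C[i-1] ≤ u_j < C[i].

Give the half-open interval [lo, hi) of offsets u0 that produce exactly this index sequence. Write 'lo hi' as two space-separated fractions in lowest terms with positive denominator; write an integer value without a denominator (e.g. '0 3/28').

25/372 13/186

C = [9/62, 8/31, 8/31, 9/31, 25/62, 15/31, 19/31, 23/31, 25/31, 57/62, 29/31, 1]
j=0 picked index 0: u0 ∈ [0, 9/62)
j=1 picked index 1: u0 ∈ [23/372, 65/372)
j=2 picked index 1: u0 ∈ [-2/93, 17/186)
j=3 picked index 4: u0 ∈ [5/124, 19/124)
j=4 picked index 4: u0 ∈ [-4/93, 13/186)
j=5 picked index 6: u0 ∈ [25/372, 73/372)
j=6 picked index 6: u0 ∈ [-1/62, 7/62)
j=7 picked index 7: u0 ∈ [11/372, 59/372)
j=8 picked index 7: u0 ∈ [-5/93, 7/93)
j=9 picked index 9: u0 ∈ [7/124, 21/124)
j=10 picked index 9: u0 ∈ [-5/186, 8/93)
j=11 picked index 11: u0 ∈ [7/372, 1/12)
intersection: [25/372, 13/186)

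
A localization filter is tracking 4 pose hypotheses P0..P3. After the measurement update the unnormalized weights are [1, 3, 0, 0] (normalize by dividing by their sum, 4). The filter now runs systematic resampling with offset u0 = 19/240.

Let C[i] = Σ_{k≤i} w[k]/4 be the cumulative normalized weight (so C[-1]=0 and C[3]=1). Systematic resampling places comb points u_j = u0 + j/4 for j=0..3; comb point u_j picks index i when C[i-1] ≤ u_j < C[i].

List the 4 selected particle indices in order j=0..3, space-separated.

C = [1/4, 1, 1, 1]
j=0: u_0=19/240 ∈ [0, 1/4) → index 0
j=1: u_1=79/240 ∈ [1/4, 1) → index 1
j=2: u_2=139/240 ∈ [1/4, 1) → index 1
j=3: u_3=199/240 ∈ [1/4, 1) → index 1

0 1 1 1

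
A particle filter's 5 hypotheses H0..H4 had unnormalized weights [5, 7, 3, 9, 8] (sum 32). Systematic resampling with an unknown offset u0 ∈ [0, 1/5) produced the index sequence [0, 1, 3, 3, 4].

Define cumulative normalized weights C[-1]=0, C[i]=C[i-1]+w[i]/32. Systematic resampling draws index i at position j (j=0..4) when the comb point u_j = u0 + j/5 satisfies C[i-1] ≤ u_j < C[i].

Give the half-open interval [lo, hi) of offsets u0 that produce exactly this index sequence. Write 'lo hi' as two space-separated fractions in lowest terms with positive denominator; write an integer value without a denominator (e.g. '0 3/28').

C = [5/32, 3/8, 15/32, 3/4, 1]
j=0 picked index 0: u0 ∈ [0, 5/32)
j=1 picked index 1: u0 ∈ [-7/160, 7/40)
j=2 picked index 3: u0 ∈ [11/160, 7/20)
j=3 picked index 3: u0 ∈ [-21/160, 3/20)
j=4 picked index 4: u0 ∈ [-1/20, 1/5)
intersection: [11/160, 3/20)

11/160 3/20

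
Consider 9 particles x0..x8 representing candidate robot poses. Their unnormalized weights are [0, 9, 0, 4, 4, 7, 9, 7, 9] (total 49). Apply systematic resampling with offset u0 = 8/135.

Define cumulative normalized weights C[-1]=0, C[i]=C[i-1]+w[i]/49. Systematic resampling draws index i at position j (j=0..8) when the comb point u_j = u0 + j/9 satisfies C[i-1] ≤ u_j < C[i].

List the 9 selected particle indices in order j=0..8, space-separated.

1 1 4 5 6 6 7 8 8

C = [0, 9/49, 9/49, 13/49, 17/49, 24/49, 33/49, 40/49, 1]
j=0: u_0=8/135 ∈ [0, 9/49) → index 1
j=1: u_1=23/135 ∈ [0, 9/49) → index 1
j=2: u_2=38/135 ∈ [13/49, 17/49) → index 4
j=3: u_3=53/135 ∈ [17/49, 24/49) → index 5
j=4: u_4=68/135 ∈ [24/49, 33/49) → index 6
j=5: u_5=83/135 ∈ [24/49, 33/49) → index 6
j=6: u_6=98/135 ∈ [33/49, 40/49) → index 7
j=7: u_7=113/135 ∈ [40/49, 1) → index 8
j=8: u_8=128/135 ∈ [40/49, 1) → index 8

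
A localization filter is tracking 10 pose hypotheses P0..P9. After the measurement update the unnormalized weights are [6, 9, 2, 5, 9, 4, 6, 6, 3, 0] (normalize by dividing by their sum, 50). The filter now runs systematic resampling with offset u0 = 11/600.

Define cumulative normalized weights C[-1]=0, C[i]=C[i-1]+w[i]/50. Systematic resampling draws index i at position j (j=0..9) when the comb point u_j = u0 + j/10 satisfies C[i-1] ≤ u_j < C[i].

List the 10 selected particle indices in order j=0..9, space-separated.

C = [3/25, 3/10, 17/50, 11/25, 31/50, 7/10, 41/50, 47/50, 1, 1]
j=0: u_0=11/600 ∈ [0, 3/25) → index 0
j=1: u_1=71/600 ∈ [0, 3/25) → index 0
j=2: u_2=131/600 ∈ [3/25, 3/10) → index 1
j=3: u_3=191/600 ∈ [3/10, 17/50) → index 2
j=4: u_4=251/600 ∈ [17/50, 11/25) → index 3
j=5: u_5=311/600 ∈ [11/25, 31/50) → index 4
j=6: u_6=371/600 ∈ [11/25, 31/50) → index 4
j=7: u_7=431/600 ∈ [7/10, 41/50) → index 6
j=8: u_8=491/600 ∈ [7/10, 41/50) → index 6
j=9: u_9=551/600 ∈ [41/50, 47/50) → index 7

0 0 1 2 3 4 4 6 6 7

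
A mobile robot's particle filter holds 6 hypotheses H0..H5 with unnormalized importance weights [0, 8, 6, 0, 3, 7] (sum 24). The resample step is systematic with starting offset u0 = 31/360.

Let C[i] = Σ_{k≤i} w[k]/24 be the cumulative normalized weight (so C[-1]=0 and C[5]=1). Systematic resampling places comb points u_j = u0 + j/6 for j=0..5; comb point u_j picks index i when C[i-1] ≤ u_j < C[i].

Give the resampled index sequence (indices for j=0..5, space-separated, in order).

1 1 2 4 5 5

C = [0, 1/3, 7/12, 7/12, 17/24, 1]
j=0: u_0=31/360 ∈ [0, 1/3) → index 1
j=1: u_1=91/360 ∈ [0, 1/3) → index 1
j=2: u_2=151/360 ∈ [1/3, 7/12) → index 2
j=3: u_3=211/360 ∈ [7/12, 17/24) → index 4
j=4: u_4=271/360 ∈ [17/24, 1) → index 5
j=5: u_5=331/360 ∈ [17/24, 1) → index 5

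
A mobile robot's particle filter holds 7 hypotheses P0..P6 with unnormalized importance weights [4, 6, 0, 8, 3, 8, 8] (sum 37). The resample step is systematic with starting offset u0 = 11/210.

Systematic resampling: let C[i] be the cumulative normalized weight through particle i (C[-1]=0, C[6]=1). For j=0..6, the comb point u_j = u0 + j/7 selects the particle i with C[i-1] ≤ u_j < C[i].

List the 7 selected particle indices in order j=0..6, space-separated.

C = [4/37, 10/37, 10/37, 18/37, 21/37, 29/37, 1]
j=0: u_0=11/210 ∈ [0, 4/37) → index 0
j=1: u_1=41/210 ∈ [4/37, 10/37) → index 1
j=2: u_2=71/210 ∈ [10/37, 18/37) → index 3
j=3: u_3=101/210 ∈ [10/37, 18/37) → index 3
j=4: u_4=131/210 ∈ [21/37, 29/37) → index 5
j=5: u_5=23/30 ∈ [21/37, 29/37) → index 5
j=6: u_6=191/210 ∈ [29/37, 1) → index 6

0 1 3 3 5 5 6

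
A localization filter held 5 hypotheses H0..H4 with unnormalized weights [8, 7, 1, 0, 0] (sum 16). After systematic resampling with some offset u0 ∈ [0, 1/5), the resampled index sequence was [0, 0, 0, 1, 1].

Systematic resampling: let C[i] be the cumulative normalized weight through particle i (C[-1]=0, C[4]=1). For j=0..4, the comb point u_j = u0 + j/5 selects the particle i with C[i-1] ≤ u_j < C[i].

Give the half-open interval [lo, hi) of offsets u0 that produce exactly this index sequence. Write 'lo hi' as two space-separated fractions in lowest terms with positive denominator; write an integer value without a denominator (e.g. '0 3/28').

C = [1/2, 15/16, 1, 1, 1]
j=0 picked index 0: u0 ∈ [0, 1/2)
j=1 picked index 0: u0 ∈ [-1/5, 3/10)
j=2 picked index 0: u0 ∈ [-2/5, 1/10)
j=3 picked index 1: u0 ∈ [-1/10, 27/80)
j=4 picked index 1: u0 ∈ [-3/10, 11/80)
intersection: [0, 1/10)

0 1/10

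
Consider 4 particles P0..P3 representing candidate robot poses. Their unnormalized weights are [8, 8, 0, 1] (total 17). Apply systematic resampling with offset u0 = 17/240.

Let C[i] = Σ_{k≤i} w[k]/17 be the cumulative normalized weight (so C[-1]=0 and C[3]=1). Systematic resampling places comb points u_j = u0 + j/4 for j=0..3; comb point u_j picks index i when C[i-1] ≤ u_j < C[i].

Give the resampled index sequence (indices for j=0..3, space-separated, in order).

0 0 1 1

C = [8/17, 16/17, 16/17, 1]
j=0: u_0=17/240 ∈ [0, 8/17) → index 0
j=1: u_1=77/240 ∈ [0, 8/17) → index 0
j=2: u_2=137/240 ∈ [8/17, 16/17) → index 1
j=3: u_3=197/240 ∈ [8/17, 16/17) → index 1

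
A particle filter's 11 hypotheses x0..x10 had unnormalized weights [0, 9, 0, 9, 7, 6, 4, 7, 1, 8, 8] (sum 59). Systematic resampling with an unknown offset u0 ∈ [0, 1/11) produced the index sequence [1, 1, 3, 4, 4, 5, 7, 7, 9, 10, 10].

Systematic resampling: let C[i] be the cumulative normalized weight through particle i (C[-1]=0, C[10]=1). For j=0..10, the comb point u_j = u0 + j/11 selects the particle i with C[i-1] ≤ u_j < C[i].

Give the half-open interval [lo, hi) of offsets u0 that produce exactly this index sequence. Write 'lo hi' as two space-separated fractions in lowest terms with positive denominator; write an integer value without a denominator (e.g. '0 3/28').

31/649 39/649

C = [0, 9/59, 9/59, 18/59, 25/59, 31/59, 35/59, 42/59, 43/59, 51/59, 1]
j=0 picked index 1: u0 ∈ [0, 9/59)
j=1 picked index 1: u0 ∈ [-1/11, 40/649)
j=2 picked index 3: u0 ∈ [-19/649, 80/649)
j=3 picked index 4: u0 ∈ [21/649, 98/649)
j=4 picked index 4: u0 ∈ [-38/649, 39/649)
j=5 picked index 5: u0 ∈ [-20/649, 46/649)
j=6 picked index 7: u0 ∈ [31/649, 108/649)
j=7 picked index 7: u0 ∈ [-28/649, 49/649)
j=8 picked index 9: u0 ∈ [1/649, 89/649)
j=9 picked index 10: u0 ∈ [30/649, 2/11)
j=10 picked index 10: u0 ∈ [-29/649, 1/11)
intersection: [31/649, 39/649)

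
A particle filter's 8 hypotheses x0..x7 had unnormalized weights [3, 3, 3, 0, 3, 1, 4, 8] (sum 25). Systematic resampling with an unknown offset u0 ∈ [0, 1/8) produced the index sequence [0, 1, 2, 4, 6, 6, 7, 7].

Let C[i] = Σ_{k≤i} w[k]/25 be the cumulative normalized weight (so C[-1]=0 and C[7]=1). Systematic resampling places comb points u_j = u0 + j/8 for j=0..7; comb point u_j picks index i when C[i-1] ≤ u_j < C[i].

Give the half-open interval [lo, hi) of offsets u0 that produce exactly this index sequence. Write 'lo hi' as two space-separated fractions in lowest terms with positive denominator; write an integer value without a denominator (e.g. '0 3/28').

1/50 11/200

C = [3/25, 6/25, 9/25, 9/25, 12/25, 13/25, 17/25, 1]
j=0 picked index 0: u0 ∈ [0, 3/25)
j=1 picked index 1: u0 ∈ [-1/200, 23/200)
j=2 picked index 2: u0 ∈ [-1/100, 11/100)
j=3 picked index 4: u0 ∈ [-3/200, 21/200)
j=4 picked index 6: u0 ∈ [1/50, 9/50)
j=5 picked index 6: u0 ∈ [-21/200, 11/200)
j=6 picked index 7: u0 ∈ [-7/100, 1/4)
j=7 picked index 7: u0 ∈ [-39/200, 1/8)
intersection: [1/50, 11/200)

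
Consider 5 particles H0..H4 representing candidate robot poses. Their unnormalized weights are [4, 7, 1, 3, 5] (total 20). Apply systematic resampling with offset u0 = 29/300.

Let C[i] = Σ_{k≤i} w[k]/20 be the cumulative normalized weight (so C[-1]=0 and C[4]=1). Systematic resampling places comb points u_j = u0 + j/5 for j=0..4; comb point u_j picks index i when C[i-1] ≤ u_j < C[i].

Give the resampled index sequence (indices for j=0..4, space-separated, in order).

0 1 1 3 4

C = [1/5, 11/20, 3/5, 3/4, 1]
j=0: u_0=29/300 ∈ [0, 1/5) → index 0
j=1: u_1=89/300 ∈ [1/5, 11/20) → index 1
j=2: u_2=149/300 ∈ [1/5, 11/20) → index 1
j=3: u_3=209/300 ∈ [3/5, 3/4) → index 3
j=4: u_4=269/300 ∈ [3/4, 1) → index 4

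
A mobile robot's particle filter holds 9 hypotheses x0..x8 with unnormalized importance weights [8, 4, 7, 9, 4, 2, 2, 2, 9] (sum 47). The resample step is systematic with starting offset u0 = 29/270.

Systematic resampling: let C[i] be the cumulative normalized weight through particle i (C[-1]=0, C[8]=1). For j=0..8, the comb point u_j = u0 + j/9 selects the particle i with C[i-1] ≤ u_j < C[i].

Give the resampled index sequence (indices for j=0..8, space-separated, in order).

0 1 2 3 3 4 7 8 8

C = [8/47, 12/47, 19/47, 28/47, 32/47, 34/47, 36/47, 38/47, 1]
j=0: u_0=29/270 ∈ [0, 8/47) → index 0
j=1: u_1=59/270 ∈ [8/47, 12/47) → index 1
j=2: u_2=89/270 ∈ [12/47, 19/47) → index 2
j=3: u_3=119/270 ∈ [19/47, 28/47) → index 3
j=4: u_4=149/270 ∈ [19/47, 28/47) → index 3
j=5: u_5=179/270 ∈ [28/47, 32/47) → index 4
j=6: u_6=209/270 ∈ [36/47, 38/47) → index 7
j=7: u_7=239/270 ∈ [38/47, 1) → index 8
j=8: u_8=269/270 ∈ [38/47, 1) → index 8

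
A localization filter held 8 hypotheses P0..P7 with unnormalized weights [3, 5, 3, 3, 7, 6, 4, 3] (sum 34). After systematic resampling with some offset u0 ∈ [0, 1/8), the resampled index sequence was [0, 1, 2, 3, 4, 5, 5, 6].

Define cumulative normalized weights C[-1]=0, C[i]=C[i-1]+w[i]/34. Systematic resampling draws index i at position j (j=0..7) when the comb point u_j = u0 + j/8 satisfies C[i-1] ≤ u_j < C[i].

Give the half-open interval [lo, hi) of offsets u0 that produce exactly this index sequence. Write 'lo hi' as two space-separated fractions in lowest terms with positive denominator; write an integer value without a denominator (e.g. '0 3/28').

C = [3/34, 4/17, 11/34, 7/17, 21/34, 27/34, 31/34, 1]
j=0 picked index 0: u0 ∈ [0, 3/34)
j=1 picked index 1: u0 ∈ [-5/136, 15/136)
j=2 picked index 2: u0 ∈ [-1/68, 5/68)
j=3 picked index 3: u0 ∈ [-7/136, 5/136)
j=4 picked index 4: u0 ∈ [-3/34, 2/17)
j=5 picked index 5: u0 ∈ [-1/136, 23/136)
j=6 picked index 5: u0 ∈ [-9/68, 3/68)
j=7 picked index 6: u0 ∈ [-11/136, 5/136)
intersection: [0, 5/136)

0 5/136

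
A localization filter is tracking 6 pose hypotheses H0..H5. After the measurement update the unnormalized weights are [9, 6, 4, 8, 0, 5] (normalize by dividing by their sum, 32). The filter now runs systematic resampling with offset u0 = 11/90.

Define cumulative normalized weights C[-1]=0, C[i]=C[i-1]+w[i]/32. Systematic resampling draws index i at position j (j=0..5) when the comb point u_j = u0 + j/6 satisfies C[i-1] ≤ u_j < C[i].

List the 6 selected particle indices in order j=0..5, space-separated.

0 1 1 3 3 5

C = [9/32, 15/32, 19/32, 27/32, 27/32, 1]
j=0: u_0=11/90 ∈ [0, 9/32) → index 0
j=1: u_1=13/45 ∈ [9/32, 15/32) → index 1
j=2: u_2=41/90 ∈ [9/32, 15/32) → index 1
j=3: u_3=28/45 ∈ [19/32, 27/32) → index 3
j=4: u_4=71/90 ∈ [19/32, 27/32) → index 3
j=5: u_5=43/45 ∈ [27/32, 1) → index 5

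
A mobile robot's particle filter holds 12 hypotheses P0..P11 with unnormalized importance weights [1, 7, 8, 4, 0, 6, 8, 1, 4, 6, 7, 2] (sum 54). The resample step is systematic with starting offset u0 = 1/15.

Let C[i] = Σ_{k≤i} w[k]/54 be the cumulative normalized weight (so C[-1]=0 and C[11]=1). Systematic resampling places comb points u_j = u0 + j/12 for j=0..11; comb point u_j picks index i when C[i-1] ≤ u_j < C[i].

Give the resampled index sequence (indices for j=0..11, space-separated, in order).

1 2 2 3 5 6 6 8 9 9 10 11

C = [1/54, 4/27, 8/27, 10/27, 10/27, 13/27, 17/27, 35/54, 13/18, 5/6, 26/27, 1]
j=0: u_0=1/15 ∈ [1/54, 4/27) → index 1
j=1: u_1=3/20 ∈ [4/27, 8/27) → index 2
j=2: u_2=7/30 ∈ [4/27, 8/27) → index 2
j=3: u_3=19/60 ∈ [8/27, 10/27) → index 3
j=4: u_4=2/5 ∈ [10/27, 13/27) → index 5
j=5: u_5=29/60 ∈ [13/27, 17/27) → index 6
j=6: u_6=17/30 ∈ [13/27, 17/27) → index 6
j=7: u_7=13/20 ∈ [35/54, 13/18) → index 8
j=8: u_8=11/15 ∈ [13/18, 5/6) → index 9
j=9: u_9=49/60 ∈ [13/18, 5/6) → index 9
j=10: u_10=9/10 ∈ [5/6, 26/27) → index 10
j=11: u_11=59/60 ∈ [26/27, 1) → index 11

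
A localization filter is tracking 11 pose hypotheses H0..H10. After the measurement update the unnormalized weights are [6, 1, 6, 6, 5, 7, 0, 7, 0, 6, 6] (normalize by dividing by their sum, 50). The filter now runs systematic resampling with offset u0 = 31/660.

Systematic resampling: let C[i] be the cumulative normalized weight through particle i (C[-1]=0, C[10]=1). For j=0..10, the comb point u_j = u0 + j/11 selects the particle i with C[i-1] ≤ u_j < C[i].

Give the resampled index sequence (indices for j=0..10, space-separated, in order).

C = [3/25, 7/50, 13/50, 19/50, 12/25, 31/50, 31/50, 19/25, 19/25, 22/25, 1]
j=0: u_0=31/660 ∈ [0, 3/25) → index 0
j=1: u_1=91/660 ∈ [3/25, 7/50) → index 1
j=2: u_2=151/660 ∈ [7/50, 13/50) → index 2
j=3: u_3=211/660 ∈ [13/50, 19/50) → index 3
j=4: u_4=271/660 ∈ [19/50, 12/25) → index 4
j=5: u_5=331/660 ∈ [12/25, 31/50) → index 5
j=6: u_6=391/660 ∈ [12/25, 31/50) → index 5
j=7: u_7=41/60 ∈ [31/50, 19/25) → index 7
j=8: u_8=511/660 ∈ [19/25, 22/25) → index 9
j=9: u_9=571/660 ∈ [19/25, 22/25) → index 9
j=10: u_10=631/660 ∈ [22/25, 1) → index 10

0 1 2 3 4 5 5 7 9 9 10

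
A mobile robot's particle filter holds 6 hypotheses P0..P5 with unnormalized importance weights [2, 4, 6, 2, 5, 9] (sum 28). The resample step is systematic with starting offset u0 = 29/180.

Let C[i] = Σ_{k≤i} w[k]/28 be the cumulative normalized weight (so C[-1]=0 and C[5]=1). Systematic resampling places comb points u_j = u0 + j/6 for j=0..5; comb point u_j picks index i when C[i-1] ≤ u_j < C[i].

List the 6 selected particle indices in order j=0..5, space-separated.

C = [1/14, 3/14, 3/7, 1/2, 19/28, 1]
j=0: u_0=29/180 ∈ [1/14, 3/14) → index 1
j=1: u_1=59/180 ∈ [3/14, 3/7) → index 2
j=2: u_2=89/180 ∈ [3/7, 1/2) → index 3
j=3: u_3=119/180 ∈ [1/2, 19/28) → index 4
j=4: u_4=149/180 ∈ [19/28, 1) → index 5
j=5: u_5=179/180 ∈ [19/28, 1) → index 5

1 2 3 4 5 5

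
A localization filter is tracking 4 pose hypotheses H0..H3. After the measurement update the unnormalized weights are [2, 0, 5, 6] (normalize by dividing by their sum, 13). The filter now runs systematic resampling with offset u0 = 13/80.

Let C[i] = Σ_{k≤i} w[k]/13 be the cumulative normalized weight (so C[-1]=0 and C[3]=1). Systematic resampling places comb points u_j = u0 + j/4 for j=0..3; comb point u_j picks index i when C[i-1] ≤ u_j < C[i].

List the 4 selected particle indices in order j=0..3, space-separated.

2 2 3 3

C = [2/13, 2/13, 7/13, 1]
j=0: u_0=13/80 ∈ [2/13, 7/13) → index 2
j=1: u_1=33/80 ∈ [2/13, 7/13) → index 2
j=2: u_2=53/80 ∈ [7/13, 1) → index 3
j=3: u_3=73/80 ∈ [7/13, 1) → index 3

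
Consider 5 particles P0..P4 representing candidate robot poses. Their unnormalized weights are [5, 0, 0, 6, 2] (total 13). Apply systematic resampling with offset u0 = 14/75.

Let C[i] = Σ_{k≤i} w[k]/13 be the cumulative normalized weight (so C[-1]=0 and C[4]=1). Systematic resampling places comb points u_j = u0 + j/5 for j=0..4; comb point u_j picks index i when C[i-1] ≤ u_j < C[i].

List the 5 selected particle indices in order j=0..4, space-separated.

C = [5/13, 5/13, 5/13, 11/13, 1]
j=0: u_0=14/75 ∈ [0, 5/13) → index 0
j=1: u_1=29/75 ∈ [5/13, 11/13) → index 3
j=2: u_2=44/75 ∈ [5/13, 11/13) → index 3
j=3: u_3=59/75 ∈ [5/13, 11/13) → index 3
j=4: u_4=74/75 ∈ [11/13, 1) → index 4

0 3 3 3 4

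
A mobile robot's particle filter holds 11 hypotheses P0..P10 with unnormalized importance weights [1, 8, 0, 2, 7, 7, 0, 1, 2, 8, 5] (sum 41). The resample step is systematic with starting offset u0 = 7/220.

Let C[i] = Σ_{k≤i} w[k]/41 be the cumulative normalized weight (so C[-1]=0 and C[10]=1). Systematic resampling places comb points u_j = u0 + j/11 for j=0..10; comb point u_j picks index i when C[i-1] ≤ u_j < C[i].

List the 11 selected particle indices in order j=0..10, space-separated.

C = [1/41, 9/41, 9/41, 11/41, 18/41, 25/41, 25/41, 26/41, 28/41, 36/41, 1]
j=0: u_0=7/220 ∈ [1/41, 9/41) → index 1
j=1: u_1=27/220 ∈ [1/41, 9/41) → index 1
j=2: u_2=47/220 ∈ [1/41, 9/41) → index 1
j=3: u_3=67/220 ∈ [11/41, 18/41) → index 4
j=4: u_4=87/220 ∈ [11/41, 18/41) → index 4
j=5: u_5=107/220 ∈ [18/41, 25/41) → index 5
j=6: u_6=127/220 ∈ [18/41, 25/41) → index 5
j=7: u_7=147/220 ∈ [26/41, 28/41) → index 8
j=8: u_8=167/220 ∈ [28/41, 36/41) → index 9
j=9: u_9=17/20 ∈ [28/41, 36/41) → index 9
j=10: u_10=207/220 ∈ [36/41, 1) → index 10

1 1 1 4 4 5 5 8 9 9 10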